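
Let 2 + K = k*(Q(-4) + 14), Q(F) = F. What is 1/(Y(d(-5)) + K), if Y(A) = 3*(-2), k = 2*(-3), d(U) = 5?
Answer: -1/68 ≈ -0.014706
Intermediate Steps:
k = -6
Y(A) = -6
K = -62 (K = -2 - 6*(-4 + 14) = -2 - 6*10 = -2 - 60 = -62)
1/(Y(d(-5)) + K) = 1/(-6 - 62) = 1/(-68) = -1/68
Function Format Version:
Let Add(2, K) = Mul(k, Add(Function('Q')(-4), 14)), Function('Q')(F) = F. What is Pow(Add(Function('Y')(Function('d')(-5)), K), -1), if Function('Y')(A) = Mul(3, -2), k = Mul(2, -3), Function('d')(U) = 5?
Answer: Rational(-1, 68) ≈ -0.014706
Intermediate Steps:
k = -6
Function('Y')(A) = -6
K = -62 (K = Add(-2, Mul(-6, Add(-4, 14))) = Add(-2, Mul(-6, 10)) = Add(-2, -60) = -62)
Pow(Add(Function('Y')(Function('d')(-5)), K), -1) = Pow(Add(-6, -62), -1) = Pow(-68, -1) = Rational(-1, 68)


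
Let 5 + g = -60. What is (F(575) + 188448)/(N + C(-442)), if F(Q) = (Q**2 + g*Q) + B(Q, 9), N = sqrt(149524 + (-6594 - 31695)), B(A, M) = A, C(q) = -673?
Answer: -324569729/341694 - 482273*sqrt(111235)/341694 ≈ -1420.6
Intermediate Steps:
g = -65 (g = -5 - 60 = -65)
N = sqrt(111235) (N = sqrt(149524 - 38289) = sqrt(111235) ≈ 333.52)
F(Q) = Q**2 - 64*Q (F(Q) = (Q**2 - 65*Q) + Q = Q**2 - 64*Q)
(F(575) + 188448)/(N + C(-442)) = (575*(-64 + 575) + 188448)/(sqrt(111235) - 673) = (575*511 + 188448)/(-673 + sqrt(111235)) = (293825 + 188448)/(-673 + sqrt(111235)) = 482273/(-673 + sqrt(111235))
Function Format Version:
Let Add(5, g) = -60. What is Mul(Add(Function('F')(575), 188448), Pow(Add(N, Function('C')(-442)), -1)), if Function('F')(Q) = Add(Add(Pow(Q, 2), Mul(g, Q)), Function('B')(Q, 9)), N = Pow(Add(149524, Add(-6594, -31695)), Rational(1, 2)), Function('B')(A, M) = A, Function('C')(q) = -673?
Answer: Add(Rational(-324569729, 341694), Mul(Rational(-482273, 341694), Pow(111235, Rational(1, 2)))) ≈ -1420.6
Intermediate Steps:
g = -65 (g = Add(-5, -60) = -65)
N = Pow(111235, Rational(1, 2)) (N = Pow(Add(149524, -38289), Rational(1, 2)) = Pow(111235, Rational(1, 2)) ≈ 333.52)
Function('F')(Q) = Add(Pow(Q, 2), Mul(-64, Q)) (Function('F')(Q) = Add(Add(Pow(Q, 2), Mul(-65, Q)), Q) = Add(Pow(Q, 2), Mul(-64, Q)))
Mul(Add(Function('F')(575), 188448), Pow(Add(N, Function('C')(-442)), -1)) = Mul(Add(Mul(575, Add(-64, 575)), 188448), Pow(Add(Pow(111235, Rational(1, 2)), -673), -1)) = Mul(Add(Mul(575, 511), 188448), Pow(Add(-673, Pow(111235, Rational(1, 2))), -1)) = Mul(Add(293825, 188448), Pow(Add(-673, Pow(111235, Rational(1, 2))), -1)) = Mul(482273, Pow(Add(-673, Pow(111235, Rational(1, 2))), -1))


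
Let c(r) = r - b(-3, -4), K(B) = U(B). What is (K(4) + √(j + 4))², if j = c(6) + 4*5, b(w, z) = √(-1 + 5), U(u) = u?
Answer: 44 + 16*√7 ≈ 86.332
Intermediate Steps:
K(B) = B
b(w, z) = 2 (b(w, z) = √4 = 2)
c(r) = -2 + r (c(r) = r - 1*2 = r - 2 = -2 + r)
j = 24 (j = (-2 + 6) + 4*5 = 4 + 20 = 24)
(K(4) + √(j + 4))² = (4 + √(24 + 4))² = (4 + √28)² = (4 + 2*√7)²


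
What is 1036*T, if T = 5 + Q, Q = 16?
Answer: 21756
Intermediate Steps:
T = 21 (T = 5 + 16 = 21)
1036*T = 1036*21 = 21756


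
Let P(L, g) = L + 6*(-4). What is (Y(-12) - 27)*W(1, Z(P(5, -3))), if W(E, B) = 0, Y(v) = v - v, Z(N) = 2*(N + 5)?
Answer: 0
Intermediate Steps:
P(L, g) = -24 + L (P(L, g) = L - 24 = -24 + L)
Z(N) = 10 + 2*N (Z(N) = 2*(5 + N) = 10 + 2*N)
Y(v) = 0
(Y(-12) - 27)*W(1, Z(P(5, -3))) = (0 - 27)*0 = -27*0 = 0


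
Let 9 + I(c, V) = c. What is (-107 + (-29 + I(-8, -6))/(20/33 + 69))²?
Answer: 61155806209/5276209 ≈ 11591.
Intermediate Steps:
I(c, V) = -9 + c
(-107 + (-29 + I(-8, -6))/(20/33 + 69))² = (-107 + (-29 + (-9 - 8))/(20/33 + 69))² = (-107 + (-29 - 17)/(20*(1/33) + 69))² = (-107 - 46/(20/33 + 69))² = (-107 - 46/2297/33)² = (-107 - 46*33/2297)² = (-107 - 1518/2297)² = (-247297/2297)² = 61155806209/5276209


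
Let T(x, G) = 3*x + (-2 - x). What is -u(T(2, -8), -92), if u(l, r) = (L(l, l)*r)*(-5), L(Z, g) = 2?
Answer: -920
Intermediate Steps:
T(x, G) = -2 + 2*x
u(l, r) = -10*r (u(l, r) = (2*r)*(-5) = -10*r)
-u(T(2, -8), -92) = -(-10)*(-92) = -1*920 = -920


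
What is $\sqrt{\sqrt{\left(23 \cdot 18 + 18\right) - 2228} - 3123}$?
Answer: $\sqrt{-3123 + 2 i \sqrt{449}} \approx 0.3792 + 55.885 i$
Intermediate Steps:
$\sqrt{\sqrt{\left(23 \cdot 18 + 18\right) - 2228} - 3123} = \sqrt{\sqrt{\left(414 + 18\right) - 2228} - 3123} = \sqrt{\sqrt{432 - 2228} - 3123} = \sqrt{\sqrt{-1796} - 3123} = \sqrt{2 i \sqrt{449} - 3123} = \sqrt{-3123 + 2 i \sqrt{449}}$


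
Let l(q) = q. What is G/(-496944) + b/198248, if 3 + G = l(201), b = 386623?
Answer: 666981691/342076924 ≈ 1.9498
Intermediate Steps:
G = 198 (G = -3 + 201 = 198)
G/(-496944) + b/198248 = 198/(-496944) + 386623/198248 = 198*(-1/496944) + 386623*(1/198248) = -11/27608 + 386623/198248 = 666981691/342076924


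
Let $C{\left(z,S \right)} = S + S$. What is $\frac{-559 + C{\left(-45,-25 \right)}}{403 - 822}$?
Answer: $\frac{609}{419} \approx 1.4535$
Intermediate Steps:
$C{\left(z,S \right)} = 2 S$
$\frac{-559 + C{\left(-45,-25 \right)}}{403 - 822} = \frac{-559 + 2 \left(-25\right)}{403 - 822} = \frac{-559 - 50}{-419} = \left(-609\right) \left(- \frac{1}{419}\right) = \frac{609}{419}$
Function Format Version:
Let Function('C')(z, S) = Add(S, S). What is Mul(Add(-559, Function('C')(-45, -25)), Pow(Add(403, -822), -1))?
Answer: Rational(609, 419) ≈ 1.4535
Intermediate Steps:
Function('C')(z, S) = Mul(2, S)
Mul(Add(-559, Function('C')(-45, -25)), Pow(Add(403, -822), -1)) = Mul(Add(-559, Mul(2, -25)), Pow(Add(403, -822), -1)) = Mul(Add(-559, -50), Pow(-419, -1)) = Mul(-609, Rational(-1, 419)) = Rational(609, 419)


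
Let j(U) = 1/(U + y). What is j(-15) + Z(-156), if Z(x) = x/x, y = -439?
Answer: 453/454 ≈ 0.99780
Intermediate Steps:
j(U) = 1/(-439 + U) (j(U) = 1/(U - 439) = 1/(-439 + U))
Z(x) = 1
j(-15) + Z(-156) = 1/(-439 - 15) + 1 = 1/(-454) + 1 = -1/454 + 1 = 453/454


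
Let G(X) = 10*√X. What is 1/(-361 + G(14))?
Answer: -361/128921 - 10*√14/128921 ≈ -0.0030904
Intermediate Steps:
1/(-361 + G(14)) = 1/(-361 + 10*√14)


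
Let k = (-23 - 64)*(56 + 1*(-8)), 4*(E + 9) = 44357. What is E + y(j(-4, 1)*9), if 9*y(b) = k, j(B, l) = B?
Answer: 42465/4 ≈ 10616.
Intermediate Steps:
E = 44321/4 (E = -9 + (¼)*44357 = -9 + 44357/4 = 44321/4 ≈ 11080.)
k = -4176 (k = -87*(56 - 8) = -87*48 = -4176)
y(b) = -464 (y(b) = (⅑)*(-4176) = -464)
E + y(j(-4, 1)*9) = 44321/4 - 464 = 42465/4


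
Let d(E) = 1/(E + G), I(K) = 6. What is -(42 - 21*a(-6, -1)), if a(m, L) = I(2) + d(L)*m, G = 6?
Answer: 294/5 ≈ 58.800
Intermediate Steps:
d(E) = 1/(6 + E) (d(E) = 1/(E + 6) = 1/(6 + E))
a(m, L) = 6 + m/(6 + L)
-(42 - 21*a(-6, -1)) = -(42 - 21*(36 - 6 + 6*(-1))/(6 - 1)) = -(42 - 21*(36 - 6 - 6)/5) = -(42 - 21*24/5) = -(42 - 504/5) = -1*(-294/5) = 294/5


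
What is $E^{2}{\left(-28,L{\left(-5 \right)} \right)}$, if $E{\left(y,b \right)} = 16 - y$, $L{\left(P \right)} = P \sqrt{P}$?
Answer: $1936$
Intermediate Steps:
$L{\left(P \right)} = P^{\frac{3}{2}}$
$E^{2}{\left(-28,L{\left(-5 \right)} \right)} = \left(16 - -28\right)^{2} = \left(16 + 28\right)^{2} = 44^{2} = 1936$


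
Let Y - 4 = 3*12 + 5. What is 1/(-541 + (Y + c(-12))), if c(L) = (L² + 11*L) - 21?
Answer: -1/505 ≈ -0.0019802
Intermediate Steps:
c(L) = -21 + L² + 11*L
Y = 45 (Y = 4 + (3*12 + 5) = 4 + (36 + 5) = 4 + 41 = 45)
1/(-541 + (Y + c(-12))) = 1/(-541 + (45 + (-21 + (-12)² + 11*(-12)))) = 1/(-541 + (45 + (-21 + 144 - 132))) = 1/(-541 + (45 - 9)) = 1/(-541 + 36) = 1/(-505) = -1/505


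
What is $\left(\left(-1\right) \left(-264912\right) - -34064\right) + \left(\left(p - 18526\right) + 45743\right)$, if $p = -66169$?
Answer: $260024$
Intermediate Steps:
$\left(\left(-1\right) \left(-264912\right) - -34064\right) + \left(\left(p - 18526\right) + 45743\right) = \left(\left(-1\right) \left(-264912\right) - -34064\right) + \left(\left(-66169 - 18526\right) + 45743\right) = \left(264912 + \left(34075 - 11\right)\right) + \left(-84695 + 45743\right) = \left(264912 + 34064\right) - 38952 = 298976 - 38952 = 260024$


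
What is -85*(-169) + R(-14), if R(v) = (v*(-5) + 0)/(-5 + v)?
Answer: 272865/19 ≈ 14361.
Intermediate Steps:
R(v) = -5*v/(-5 + v) (R(v) = (-5*v + 0)/(-5 + v) = (-5*v)/(-5 + v) = -5*v/(-5 + v))
-85*(-169) + R(-14) = -85*(-169) - 5*(-14)/(-5 - 14) = 14365 - 5*(-14)/(-19) = 14365 - 5*(-14)*(-1/19) = 14365 - 70/19 = 272865/19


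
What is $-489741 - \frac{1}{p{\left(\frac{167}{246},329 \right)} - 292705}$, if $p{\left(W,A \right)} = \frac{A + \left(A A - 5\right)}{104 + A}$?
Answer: $- \frac{62017225130267}{126632700} \approx -4.8974 \cdot 10^{5}$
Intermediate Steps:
$p{\left(W,A \right)} = \frac{-5 + A + A^{2}}{104 + A}$ ($p{\left(W,A \right)} = \frac{A + \left(A^{2} - 5\right)}{104 + A} = \frac{A + \left(-5 + A^{2}\right)}{104 + A} = \frac{-5 + A + A^{2}}{104 + A}$)
$-489741 - \frac{1}{p{\left(\frac{167}{246},329 \right)} - 292705} = -489741 - \frac{1}{\frac{-5 + 329 + 329^{2}}{104 + 329} - 292705} = -489741 - \frac{1}{\frac{-5 + 329 + 108241}{433} - 292705} = -489741 - \frac{1}{\frac{1}{433} \cdot 108565 - 292705} = -489741 - \frac{1}{\frac{108565}{433} - 292705} = -489741 - \frac{1}{- \frac{126632700}{433}} = -489741 - - \frac{433}{126632700} = -489741 + \frac{433}{126632700} = - \frac{62017225130267}{126632700}$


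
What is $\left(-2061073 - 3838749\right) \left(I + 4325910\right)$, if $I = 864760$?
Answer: $-30624029060740$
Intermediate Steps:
$\left(-2061073 - 3838749\right) \left(I + 4325910\right) = \left(-2061073 - 3838749\right) \left(864760 + 4325910\right) = \left(-5899822\right) 5190670 = -30624029060740$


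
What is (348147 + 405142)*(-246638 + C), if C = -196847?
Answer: -334072372165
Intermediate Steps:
(348147 + 405142)*(-246638 + C) = (348147 + 405142)*(-246638 - 196847) = 753289*(-443485) = -334072372165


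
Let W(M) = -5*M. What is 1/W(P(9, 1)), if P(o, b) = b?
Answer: -⅕ ≈ -0.20000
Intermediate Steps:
1/W(P(9, 1)) = 1/(-5*1) = 1/(-5) = -⅕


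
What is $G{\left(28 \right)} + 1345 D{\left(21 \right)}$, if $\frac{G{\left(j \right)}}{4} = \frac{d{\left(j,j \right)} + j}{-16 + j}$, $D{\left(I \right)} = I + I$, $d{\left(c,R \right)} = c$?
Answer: $\frac{169526}{3} \approx 56509.0$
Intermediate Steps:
$D{\left(I \right)} = 2 I$
$G{\left(j \right)} = \frac{8 j}{-16 + j}$ ($G{\left(j \right)} = 4 \frac{j + j}{-16 + j} = 4 \frac{2 j}{-16 + j} = \frac{8 j}{-16 + j}$)
$G{\left(28 \right)} + 1345 D{\left(21 \right)} = 8 \cdot 28 \frac{1}{-16 + 28} + 1345 \cdot 2 \cdot 21 = 8 \cdot 28 \cdot \frac{1}{12} + 1345 \cdot 42 = 8 \cdot 28 \cdot \frac{1}{12} + 56490 = \frac{56}{3} + 56490 = \frac{169526}{3}$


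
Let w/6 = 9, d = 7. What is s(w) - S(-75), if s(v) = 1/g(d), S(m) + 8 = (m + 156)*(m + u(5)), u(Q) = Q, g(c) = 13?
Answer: 73815/13 ≈ 5678.1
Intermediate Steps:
w = 54 (w = 6*9 = 54)
S(m) = -8 + (5 + m)*(156 + m) (S(m) = -8 + (m + 156)*(m + 5) = -8 + (156 + m)*(5 + m) = -8 + (5 + m)*(156 + m))
s(v) = 1/13
s(w) - S(-75) = 1/13 - (772 + (-75)² + 161*(-75)) = 1/13 - (772 + 5625 - 12075) = 1/13 - 1*(-5678) = 1/13 + 5678 = 73815/13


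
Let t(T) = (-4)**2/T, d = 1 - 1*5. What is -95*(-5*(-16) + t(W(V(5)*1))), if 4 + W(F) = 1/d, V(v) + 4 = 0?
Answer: -123120/17 ≈ -7242.4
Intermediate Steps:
d = -4 (d = 1 - 5 = -4)
V(v) = -4 (V(v) = -4 + 0 = -4)
W(F) = -17/4 (W(F) = -4 + 1/(-4) = -4 - 1/4 = -17/4)
t(T) = 16/T
-95*(-5*(-16) + t(W(V(5)*1))) = -95*(-5*(-16) + 16/(-17/4)) = -95*(80 + 16*(-4/17)) = -95*(80 - 64/17) = -95*1296/17 = -123120/17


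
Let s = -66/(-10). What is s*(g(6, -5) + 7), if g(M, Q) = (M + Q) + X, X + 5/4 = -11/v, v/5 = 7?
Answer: 29733/700 ≈ 42.476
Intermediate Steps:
v = 35 (v = 5*7 = 35)
X = -219/140 (X = -5/4 - 11/35 = -219/140 ≈ -1.5643)
g(M, Q) = -219/140 + M + Q (g(M, Q) = (M + Q) - 219/140 = -219/140 + M + Q)
s = 33/5 (s = -66*(-⅒) = 33/5 ≈ 6.6000)
s*(g(6, -5) + 7) = 33*((-219/140 + 6 - 5) + 7)/5 = 33*(-79/140 + 7)/5 = (33/5)*(901/140) = 29733/700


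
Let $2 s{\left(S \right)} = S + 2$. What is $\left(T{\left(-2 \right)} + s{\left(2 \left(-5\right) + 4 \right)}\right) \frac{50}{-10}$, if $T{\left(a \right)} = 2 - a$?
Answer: $-10$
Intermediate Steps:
$s{\left(S \right)} = 1 + \frac{S}{2}$ ($s{\left(S \right)} = \frac{S + 2}{2} = \frac{2 + S}{2} = 1 + \frac{S}{2}$)
$\left(T{\left(-2 \right)} + s{\left(2 \left(-5\right) + 4 \right)}\right) \frac{50}{-10} = \left(\left(2 - -2\right) + \left(1 + \frac{2 \left(-5\right) + 4}{2}\right)\right) \frac{50}{-10} = \left(\left(2 + 2\right) + \left(1 + \frac{-10 + 4}{2}\right)\right) 50 \left(- \frac{1}{10}\right) = \left(4 + \left(1 + \frac{1}{2} \left(-6\right)\right)\right) \left(-5\right) = \left(4 + \left(1 - 3\right)\right) \left(-5\right) = \left(4 - 2\right) \left(-5\right) = 2 \left(-5\right) = -10$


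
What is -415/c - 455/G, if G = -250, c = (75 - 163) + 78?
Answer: 1083/25 ≈ 43.320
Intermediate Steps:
c = -10 (c = -88 + 78 = -10)
-415/c - 455/G = -415/(-10) - 455/(-250) = -415*(-⅒) - 455*(-1/250) = 83/2 + 91/50 = 1083/25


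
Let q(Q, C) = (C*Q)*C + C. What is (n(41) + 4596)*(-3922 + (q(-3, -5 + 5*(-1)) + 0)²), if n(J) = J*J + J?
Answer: 582380604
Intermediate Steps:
n(J) = J + J² (n(J) = J² + J = J + J²)
q(Q, C) = C + Q*C² (q(Q, C) = Q*C² + C = C + Q*C²)
(n(41) + 4596)*(-3922 + (q(-3, -5 + 5*(-1)) + 0)²) = (41*(1 + 41) + 4596)*(-3922 + ((-5 + 5*(-1))*(1 + (-5 + 5*(-1))*(-3)) + 0)²) = (41*42 + 4596)*(-3922 + ((-5 - 5)*(1 + (-5 - 5)*(-3)) + 0)²) = (1722 + 4596)*(-3922 + (-10*(1 - 10*(-3)) + 0)²) = 6318*(-3922 + (-10*(1 + 30) + 0)²) = 6318*(-3922 + (-10*31 + 0)²) = 6318*(-3922 + (-310 + 0)²) = 6318*(-3922 + (-310)²) = 6318*(-3922 + 96100) = 6318*92178 = 582380604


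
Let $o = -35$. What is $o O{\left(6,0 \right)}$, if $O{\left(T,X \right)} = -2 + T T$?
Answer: $-1190$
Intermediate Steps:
$O{\left(T,X \right)} = -2 + T^{2}$
$o O{\left(6,0 \right)} = - 35 \left(-2 + 6^{2}\right) = - 35 \left(-2 + 36\right) = \left(-35\right) 34 = -1190$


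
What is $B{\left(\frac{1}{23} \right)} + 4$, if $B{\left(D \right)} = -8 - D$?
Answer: $- \frac{93}{23} \approx -4.0435$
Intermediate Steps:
$B{\left(\frac{1}{23} \right)} + 4 = \left(-8 - \frac{1}{23}\right) + 4 = - \frac{185}{23} + 4 = - \frac{93}{23}$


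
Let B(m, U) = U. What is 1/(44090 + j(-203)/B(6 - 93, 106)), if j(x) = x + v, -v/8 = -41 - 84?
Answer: 106/4674337 ≈ 2.2677e-5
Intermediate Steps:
v = 1000 (v = -8*(-41 - 84) = -8*(-125) = 1000)
j(x) = 1000 + x (j(x) = x + 1000 = 1000 + x)
1/(44090 + j(-203)/B(6 - 93, 106)) = 1/(44090 + (1000 - 203)/106) = 1/(44090 + 797*(1/106)) = 1/(44090 + 797/106) = 1/(4674337/106) = 106/4674337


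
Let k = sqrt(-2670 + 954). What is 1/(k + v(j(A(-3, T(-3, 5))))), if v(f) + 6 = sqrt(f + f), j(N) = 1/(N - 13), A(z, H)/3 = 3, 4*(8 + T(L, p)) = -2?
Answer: 2/(-12 + I*sqrt(2) + 4*I*sqrt(429)) ≈ -0.0033129 - 0.023263*I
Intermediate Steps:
T(L, p) = -17/2 (T(L, p) = -8 + (1/4)*(-2) = -8 - 1/2 = -17/2)
A(z, H) = 9 (A(z, H) = 3*3 = 9)
j(N) = 1/(-13 + N)
v(f) = -6 + sqrt(2)*sqrt(f) (v(f) = -6 + sqrt(f + f) = -6 + sqrt(2*f) = -6 + sqrt(2)*sqrt(f))
k = 2*I*sqrt(429) (k = sqrt(-1716) = 2*I*sqrt(429) ≈ 41.425*I)
1/(k + v(j(A(-3, T(-3, 5))))) = 1/(2*I*sqrt(429) + (-6 + sqrt(2)*sqrt(1/(-13 + 9)))) = 1/(2*I*sqrt(429) + (-6 + sqrt(2)*sqrt(1/(-4)))) = 1/(2*I*sqrt(429) + (-6 + sqrt(2)*sqrt(-1/4))) = 1/(2*I*sqrt(429) + (-6 + sqrt(2)*(I/2))) = 1/(2*I*sqrt(429) + (-6 + I*sqrt(2)/2)) = 1/(-6 + I*sqrt(2)/2 + 2*I*sqrt(429))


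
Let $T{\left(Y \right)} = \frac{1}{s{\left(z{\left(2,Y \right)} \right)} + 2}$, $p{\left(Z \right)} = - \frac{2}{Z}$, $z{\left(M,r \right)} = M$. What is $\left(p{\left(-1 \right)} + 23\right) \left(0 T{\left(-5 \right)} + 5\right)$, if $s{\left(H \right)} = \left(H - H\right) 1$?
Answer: $125$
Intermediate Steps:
$s{\left(H \right)} = 0$ ($s{\left(H \right)} = 0 \cdot 1 = 0$)
$T{\left(Y \right)} = \frac{1}{2}$ ($T{\left(Y \right)} = \frac{1}{0 + 2} = \frac{1}{2}$)
$\left(p{\left(-1 \right)} + 23\right) \left(0 T{\left(-5 \right)} + 5\right) = \left(- \frac{2}{-1} + 23\right) \left(0 \cdot \frac{1}{2} + 5\right) = \left(\left(-2\right) \left(-1\right) + 23\right) \left(0 + 5\right) = \left(2 + 23\right) 5 = 25 \cdot 5 = 125$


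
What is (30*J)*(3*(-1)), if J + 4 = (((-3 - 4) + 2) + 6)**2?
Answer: 270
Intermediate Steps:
J = -3 (J = -4 + (((-3 - 4) + 2) + 6)**2 = -4 + ((-7 + 2) + 6)**2 = -4 + (-5 + 6)**2 = -4 + 1**2 = -4 + 1 = -3)
(30*J)*(3*(-1)) = (30*(-3))*(3*(-1)) = -90*(-3) = 270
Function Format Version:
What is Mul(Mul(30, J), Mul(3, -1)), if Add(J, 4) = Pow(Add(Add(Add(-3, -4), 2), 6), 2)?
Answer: 270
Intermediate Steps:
J = -3 (J = Add(-4, Pow(Add(Add(Add(-3, -4), 2), 6), 2)) = Add(-4, Pow(Add(Add(-7, 2), 6), 2)) = Add(-4, Pow(Add(-5, 6), 2)) = Add(-4, Pow(1, 2)) = Add(-4, 1) = -3)
Mul(Mul(30, J), Mul(3, -1)) = Mul(Mul(30, -3), Mul(3, -1)) = Mul(-90, -3) = 270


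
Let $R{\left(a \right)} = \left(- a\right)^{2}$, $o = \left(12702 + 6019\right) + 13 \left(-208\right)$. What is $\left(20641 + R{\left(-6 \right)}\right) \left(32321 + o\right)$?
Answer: $999484826$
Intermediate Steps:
$o = 16017$ ($o = 18721 - 2704 = 16017$)
$R{\left(a \right)} = a^{2}$
$\left(20641 + R{\left(-6 \right)}\right) \left(32321 + o\right) = \left(20641 + \left(-6\right)^{2}\right) \left(32321 + 16017\right) = \left(20641 + 36\right) 48338 = 20677 \cdot 48338 = 999484826$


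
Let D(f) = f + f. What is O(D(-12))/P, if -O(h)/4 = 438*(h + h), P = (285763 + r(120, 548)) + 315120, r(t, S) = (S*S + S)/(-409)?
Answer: 34395264/245460295 ≈ 0.14013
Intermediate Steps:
r(t, S) = -S/409 - S²/409 (r(t, S) = (S² + S)*(-1/409) = (S + S²)*(-1/409) = -S/409 - S²/409)
D(f) = 2*f
P = 245460295/409 (P = (285763 - 1/409*548*(1 + 548)) + 315120 = (285763 - 1/409*548*549) + 315120 = (285763 - 300852/409) + 315120 = 116576215/409 + 315120 = 245460295/409 ≈ 6.0015e+5)
O(h) = -3504*h (O(h) = -1752*(h + h) = -1752*2*h = -3504*h)
O(D(-12))/P = (-7008*(-12))/(245460295/409) = -3504*(-24)*(409/245460295) = 84096*(409/245460295) = 34395264/245460295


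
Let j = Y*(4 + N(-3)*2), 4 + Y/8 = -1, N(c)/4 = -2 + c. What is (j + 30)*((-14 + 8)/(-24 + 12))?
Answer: 735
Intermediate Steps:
N(c) = -8 + 4*c (N(c) = 4*(-2 + c) = -8 + 4*c)
Y = -40 (Y = -32 + 8*(-1) = -32 - 8 = -40)
j = 1440 (j = -40*(4 + (-8 + 4*(-3))*2) = -40*(4 + (-8 - 12)*2) = -40*(4 - 20*2) = -40*(4 - 40) = -40*(-36) = 1440)
(j + 30)*((-14 + 8)/(-24 + 12)) = (1440 + 30)*((-14 + 8)/(-24 + 12)) = 1470*(-6/(-12)) = 1470*(-6*(-1/12)) = 1470*(½) = 735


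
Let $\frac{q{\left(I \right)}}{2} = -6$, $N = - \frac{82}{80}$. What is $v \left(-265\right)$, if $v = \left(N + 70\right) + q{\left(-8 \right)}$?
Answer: $- \frac{120787}{8} \approx -15098.0$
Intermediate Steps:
$N = - \frac{41}{40}$ ($N = \left(-82\right) \frac{1}{80} = - \frac{41}{40} \approx -1.025$)
$q{\left(I \right)} = -12$ ($q{\left(I \right)} = 2 \left(-6\right) = -12$)
$v = \frac{2279}{40}$ ($v = \left(- \frac{41}{40} + 70\right) - 12 = \frac{2759}{40} - 12 = \frac{2279}{40} \approx 56.975$)
$v \left(-265\right) = \frac{2279}{40} \left(-265\right) = - \frac{120787}{8}$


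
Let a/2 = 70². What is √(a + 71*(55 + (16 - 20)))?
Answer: √13421 ≈ 115.85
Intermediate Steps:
a = 9800 (a = 2*70² = 2*4900 = 9800)
√(a + 71*(55 + (16 - 20))) = √(9800 + 71*(55 + (16 - 20))) = √(9800 + 71*(55 - 4)) = √(9800 + 71*51) = √(9800 + 3621) = √13421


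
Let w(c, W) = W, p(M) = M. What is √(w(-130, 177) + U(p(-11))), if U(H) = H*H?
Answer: √298 ≈ 17.263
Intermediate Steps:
U(H) = H²
√(w(-130, 177) + U(p(-11))) = √(177 + (-11)²) = √(177 + 121) = √298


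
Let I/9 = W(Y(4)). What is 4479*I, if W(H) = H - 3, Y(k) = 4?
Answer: 40311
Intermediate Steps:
W(H) = -3 + H
I = 9 (I = 9*(-3 + 4) = 9*1 = 9)
4479*I = 4479*9 = 40311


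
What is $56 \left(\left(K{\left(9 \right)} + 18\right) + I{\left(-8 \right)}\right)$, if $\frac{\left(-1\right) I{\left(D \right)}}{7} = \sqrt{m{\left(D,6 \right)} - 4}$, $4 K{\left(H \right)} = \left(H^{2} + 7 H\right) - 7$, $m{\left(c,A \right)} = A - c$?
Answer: $2926 - 392 \sqrt{10} \approx 1686.4$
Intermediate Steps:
$K{\left(H \right)} = - \frac{7}{4} + \frac{H^{2}}{4} + \frac{7 H}{4}$ ($K{\left(H \right)} = \frac{\left(H^{2} + 7 H\right) - 7}{4} = \frac{-7 + H^{2} + 7 H}{4} = - \frac{7}{4} + \frac{H^{2}}{4} + \frac{7 H}{4}$)
$I{\left(D \right)} = - 7 \sqrt{2 - D}$ ($I{\left(D \right)} = - 7 \sqrt{\left(6 - D\right) - 4} = - 7 \sqrt{2 - D}$)
$56 \left(\left(K{\left(9 \right)} + 18\right) + I{\left(-8 \right)}\right) = 56 \left(\left(\left(- \frac{7}{4} + \frac{9^{2}}{4} + \frac{7}{4} \cdot 9\right) + 18\right) - 7 \sqrt{2 - -8}\right) = 56 \left(\left(\left(- \frac{7}{4} + \frac{1}{4} \cdot 81 + \frac{63}{4}\right) + 18\right) - 7 \sqrt{2 + 8}\right) = 56 \left(\left(\left(- \frac{7}{4} + \frac{81}{4} + \frac{63}{4}\right) + 18\right) - 7 \sqrt{10}\right) = 56 \left(\left(\frac{137}{4} + 18\right) - 7 \sqrt{10}\right) = 56 \left(\frac{209}{4} - 7 \sqrt{10}\right) = 2926 - 392 \sqrt{10}$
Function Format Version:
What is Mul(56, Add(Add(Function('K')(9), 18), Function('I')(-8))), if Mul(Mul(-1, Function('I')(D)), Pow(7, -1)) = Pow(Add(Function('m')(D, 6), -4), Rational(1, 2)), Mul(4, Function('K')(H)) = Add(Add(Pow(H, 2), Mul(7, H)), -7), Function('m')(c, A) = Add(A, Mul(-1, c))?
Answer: Add(2926, Mul(-392, Pow(10, Rational(1, 2)))) ≈ 1686.4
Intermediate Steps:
Function('K')(H) = Add(Rational(-7, 4), Mul(Rational(1, 4), Pow(H, 2)), Mul(Rational(7, 4), H)) (Function('K')(H) = Mul(Rational(1, 4), Add(Add(Pow(H, 2), Mul(7, H)), -7)) = Mul(Rational(1, 4), Add(-7, Pow(H, 2), Mul(7, H))) = Add(Rational(-7, 4), Mul(Rational(1, 4), Pow(H, 2)), Mul(Rational(7, 4), H)))
Function('I')(D) = Mul(-7, Pow(Add(2, Mul(-1, D)), Rational(1, 2))) (Function('I')(D) = Mul(-7, Pow(Add(Add(6, Mul(-1, D)), -4), Rational(1, 2))) = Mul(-7, Pow(Add(2, Mul(-1, D)), Rational(1, 2))))
Mul(56, Add(Add(Function('K')(9), 18), Function('I')(-8))) = Mul(56, Add(Add(Add(Rational(-7, 4), Mul(Rational(1, 4), Pow(9, 2)), Mul(Rational(7, 4), 9)), 18), Mul(-7, Pow(Add(2, Mul(-1, -8)), Rational(1, 2))))) = Mul(56, Add(Add(Add(Rational(-7, 4), Mul(Rational(1, 4), 81), Rational(63, 4)), 18), Mul(-7, Pow(Add(2, 8), Rational(1, 2))))) = Mul(56, Add(Add(Add(Rational(-7, 4), Rational(81, 4), Rational(63, 4)), 18), Mul(-7, Pow(10, Rational(1, 2))))) = Mul(56, Add(Add(Rational(137, 4), 18), Mul(-7, Pow(10, Rational(1, 2))))) = Mul(56, Add(Rational(209, 4), Mul(-7, Pow(10, Rational(1, 2))))) = Add(2926, Mul(-392, Pow(10, Rational(1, 2))))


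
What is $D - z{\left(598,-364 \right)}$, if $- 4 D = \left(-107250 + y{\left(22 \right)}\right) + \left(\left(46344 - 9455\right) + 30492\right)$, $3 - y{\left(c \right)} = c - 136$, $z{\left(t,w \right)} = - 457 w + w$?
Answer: $-156046$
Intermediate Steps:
$z{\left(t,w \right)} = - 456 w$
$y{\left(c \right)} = 139 - c$ ($y{\left(c \right)} = 3 - \left(c - 136\right) = 3 - \left(-136 + c\right) = 139 - c$)
$D = 9938$ ($D = - \frac{\left(-107250 + \left(139 - 22\right)\right) + \left(\left(46344 - 9455\right) + 30492\right)}{4} = - \frac{\left(-107250 + \left(139 - 22\right)\right) + \left(36889 + 30492\right)}{4} = - \frac{\left(-107250 + 117\right) + 67381}{4} = - \frac{-107133 + 67381}{4} = \left(- \frac{1}{4}\right) \left(-39752\right) = 9938$)
$D - z{\left(598,-364 \right)} = 9938 - \left(-456\right) \left(-364\right) = 9938 - 165984 = -156046$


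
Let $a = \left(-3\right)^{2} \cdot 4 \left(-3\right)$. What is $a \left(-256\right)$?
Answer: $27648$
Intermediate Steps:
$a = -108$ ($a = 9 \cdot 4 \left(-3\right) = 36 \left(-3\right) = -108$)
$a \left(-256\right) = \left(-108\right) \left(-256\right) = 27648$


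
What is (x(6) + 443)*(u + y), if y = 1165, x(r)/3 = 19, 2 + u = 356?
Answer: 759500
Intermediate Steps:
u = 354 (u = -2 + 356 = 354)
x(r) = 57 (x(r) = 3*19 = 57)
(x(6) + 443)*(u + y) = (57 + 443)*(354 + 1165) = 500*1519 = 759500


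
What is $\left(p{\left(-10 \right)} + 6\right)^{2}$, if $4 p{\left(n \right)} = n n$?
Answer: $961$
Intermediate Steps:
$p{\left(n \right)} = \frac{n^{2}}{4}$ ($p{\left(n \right)} = \frac{n n}{4} = \frac{n^{2}}{4}$)
$\left(p{\left(-10 \right)} + 6\right)^{2} = \left(\frac{\left(-10\right)^{2}}{4} + 6\right)^{2} = \left(\frac{1}{4} \cdot 100 + 6\right)^{2} = \left(25 + 6\right)^{2} = 31^{2} = 961$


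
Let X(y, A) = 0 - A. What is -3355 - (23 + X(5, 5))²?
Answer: -3679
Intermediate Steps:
X(y, A) = -A
-3355 - (23 + X(5, 5))² = -3355 - (23 - 1*5)² = -3355 - (23 - 5)² = -3355 - 1*18² = -3355 - 1*324 = -3355 - 324 = -3679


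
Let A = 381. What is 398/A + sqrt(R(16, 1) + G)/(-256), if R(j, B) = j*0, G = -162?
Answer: 398/381 - 9*I*sqrt(2)/256 ≈ 1.0446 - 0.049718*I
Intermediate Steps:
R(j, B) = 0
398/A + sqrt(R(16, 1) + G)/(-256) = 398/381 + sqrt(0 - 162)/(-256) = 398*(1/381) + sqrt(-162)*(-1/256) = 398/381 + (9*I*sqrt(2))*(-1/256) = 398/381 - 9*I*sqrt(2)/256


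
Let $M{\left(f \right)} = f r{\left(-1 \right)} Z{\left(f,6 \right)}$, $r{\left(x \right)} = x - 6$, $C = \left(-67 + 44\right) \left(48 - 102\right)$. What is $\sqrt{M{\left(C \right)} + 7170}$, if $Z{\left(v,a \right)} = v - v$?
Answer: $\sqrt{7170} \approx 84.676$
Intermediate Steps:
$C = 1242$ ($C = \left(-23\right) \left(-54\right) = 1242$)
$Z{\left(v,a \right)} = 0$
$r{\left(x \right)} = -6 + x$ ($r{\left(x \right)} = x - 6 = -6 + x$)
$M{\left(f \right)} = 0$ ($M{\left(f \right)} = f \left(-6 - 1\right) 0 = f \left(-7\right) 0 = - 7 f 0 = 0$)
$\sqrt{M{\left(C \right)} + 7170} = \sqrt{0 + 7170} = \sqrt{7170}$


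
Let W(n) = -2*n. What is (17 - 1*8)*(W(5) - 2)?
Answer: -108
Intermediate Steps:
(17 - 1*8)*(W(5) - 2) = (17 - 1*8)*(-2*5 - 2) = (17 - 8)*(-10 - 2) = 9*(-12) = -108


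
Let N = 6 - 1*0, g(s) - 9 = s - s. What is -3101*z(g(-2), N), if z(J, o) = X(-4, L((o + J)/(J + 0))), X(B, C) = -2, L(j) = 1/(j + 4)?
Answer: 6202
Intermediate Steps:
g(s) = 9 (g(s) = 9 + (s - s) = 9 + 0 = 9)
N = 6 (N = 6 + 0 = 6)
L(j) = 1/(4 + j)
z(J, o) = -2
-3101*z(g(-2), N) = -3101*(-2) = 6202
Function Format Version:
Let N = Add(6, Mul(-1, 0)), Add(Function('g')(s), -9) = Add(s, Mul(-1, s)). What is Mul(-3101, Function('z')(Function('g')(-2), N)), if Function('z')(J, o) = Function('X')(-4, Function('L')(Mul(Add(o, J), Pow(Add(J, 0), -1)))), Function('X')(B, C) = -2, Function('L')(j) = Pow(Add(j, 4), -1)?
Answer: 6202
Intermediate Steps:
Function('g')(s) = 9 (Function('g')(s) = Add(9, Add(s, Mul(-1, s))) = Add(9, 0) = 9)
N = 6 (N = Add(6, 0) = 6)
Function('L')(j) = Pow(Add(4, j), -1)
Function('z')(J, o) = -2
Mul(-3101, Function('z')(Function('g')(-2), N)) = Mul(-3101, -2) = 6202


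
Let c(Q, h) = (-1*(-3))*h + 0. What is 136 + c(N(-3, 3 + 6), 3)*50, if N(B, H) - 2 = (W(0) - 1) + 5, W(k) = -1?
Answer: 586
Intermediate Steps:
N(B, H) = 5 (N(B, H) = 2 + ((-1 - 1) + 5) = 2 + (-2 + 5) = 2 + 3 = 5)
c(Q, h) = 3*h (c(Q, h) = 3*h + 0 = 3*h)
136 + c(N(-3, 3 + 6), 3)*50 = 136 + (3*3)*50 = 136 + 9*50 = 136 + 450 = 586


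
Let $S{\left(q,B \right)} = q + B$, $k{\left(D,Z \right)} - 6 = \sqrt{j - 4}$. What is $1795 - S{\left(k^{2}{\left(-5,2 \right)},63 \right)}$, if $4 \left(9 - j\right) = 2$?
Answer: $\frac{3383}{2} - 18 \sqrt{2} \approx 1666.0$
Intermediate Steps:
$j = \frac{17}{2}$ ($j = 9 - \frac{1}{2} = \frac{17}{2} \approx 8.5$)
$k{\left(D,Z \right)} = 6 + \frac{3 \sqrt{2}}{2}$ ($k{\left(D,Z \right)} = 6 + \sqrt{\frac{17}{2} - 4} = 6 + \sqrt{\frac{9}{2}} = 6 + \frac{3 \sqrt{2}}{2}$)
$S{\left(q,B \right)} = B + q$
$1795 - S{\left(k^{2}{\left(-5,2 \right)},63 \right)} = 1795 - \left(63 + \left(6 + \frac{3 \sqrt{2}}{2}\right)^{2}\right) = 1732 - \left(6 + \frac{3 \sqrt{2}}{2}\right)^{2}$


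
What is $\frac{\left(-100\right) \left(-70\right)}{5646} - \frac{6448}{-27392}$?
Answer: $\frac{7129669}{4832976} \approx 1.4752$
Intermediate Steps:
$\frac{\left(-100\right) \left(-70\right)}{5646} - \frac{6448}{-27392} = 7000 \cdot \frac{1}{5646} - - \frac{403}{1712} = \frac{3500}{2823} + \frac{403}{1712} = \frac{7129669}{4832976}$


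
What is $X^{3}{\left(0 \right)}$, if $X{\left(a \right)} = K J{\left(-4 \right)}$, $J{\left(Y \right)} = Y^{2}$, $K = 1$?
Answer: $4096$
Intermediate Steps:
$X{\left(a \right)} = 16$ ($X{\left(a \right)} = 1 \left(-4\right)^{2} = 1 \cdot 16 = 16$)
$X^{3}{\left(0 \right)} = 16^{3} = 4096$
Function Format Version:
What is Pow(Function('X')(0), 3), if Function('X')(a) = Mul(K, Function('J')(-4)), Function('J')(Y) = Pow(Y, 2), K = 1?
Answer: 4096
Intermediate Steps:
Function('X')(a) = 16 (Function('X')(a) = Mul(1, Pow(-4, 2)) = Mul(1, 16) = 16)
Pow(Function('X')(0), 3) = Pow(16, 3) = 4096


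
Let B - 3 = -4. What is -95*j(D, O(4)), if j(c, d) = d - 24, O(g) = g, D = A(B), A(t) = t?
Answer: 1900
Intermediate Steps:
B = -1 (B = 3 - 4 = -1)
D = -1
j(c, d) = -24 + d
-95*j(D, O(4)) = -95*(-24 + 4) = -95*(-20) = 1900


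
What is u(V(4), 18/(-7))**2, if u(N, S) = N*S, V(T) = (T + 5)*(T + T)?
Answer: 1679616/49 ≈ 34278.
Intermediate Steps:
V(T) = 2*T*(5 + T) (V(T) = (5 + T)*(2*T) = 2*T*(5 + T))
u(V(4), 18/(-7))**2 = ((2*4*(5 + 4))*(18/(-7)))**2 = ((2*4*9)*(18*(-1/7)))**2 = (72*(-18/7))**2 = (-1296/7)**2 = 1679616/49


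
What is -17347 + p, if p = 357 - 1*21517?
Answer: -38507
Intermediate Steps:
p = -21160 (p = 357 - 21517 = -21160)
-17347 + p = -17347 - 21160 = -38507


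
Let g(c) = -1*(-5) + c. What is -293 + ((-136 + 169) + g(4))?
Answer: -251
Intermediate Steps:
g(c) = 5 + c
-293 + ((-136 + 169) + g(4)) = -293 + ((-136 + 169) + (5 + 4)) = -293 + (33 + 9) = -293 + 42 = -251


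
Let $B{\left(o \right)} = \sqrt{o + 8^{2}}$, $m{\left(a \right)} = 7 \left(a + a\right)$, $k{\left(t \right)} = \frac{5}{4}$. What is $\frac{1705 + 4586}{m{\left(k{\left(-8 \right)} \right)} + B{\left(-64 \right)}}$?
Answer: $\frac{12582}{35} \approx 359.49$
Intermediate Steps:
$k{\left(t \right)} = \frac{5}{4}$ ($k{\left(t \right)} = 5 \cdot \frac{1}{4} = \frac{5}{4}$)
$m{\left(a \right)} = 14 a$ ($m{\left(a \right)} = 7 \cdot 2 a = 14 a$)
$B{\left(o \right)} = \sqrt{64 + o}$ ($B{\left(o \right)} = \sqrt{o + 64} = \sqrt{64 + o}$)
$\frac{1705 + 4586}{m{\left(k{\left(-8 \right)} \right)} + B{\left(-64 \right)}} = \frac{1705 + 4586}{14 \cdot \frac{5}{4} + \sqrt{64 - 64}} = \frac{6291}{\frac{35}{2} + \sqrt{0}} = \frac{6291}{\frac{35}{2} + 0} = \frac{6291}{\frac{35}{2}} = 6291 \cdot \frac{2}{35} = \frac{12582}{35}$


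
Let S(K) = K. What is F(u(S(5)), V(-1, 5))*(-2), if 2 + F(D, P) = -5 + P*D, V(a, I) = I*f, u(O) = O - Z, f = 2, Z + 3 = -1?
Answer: -166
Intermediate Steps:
Z = -4 (Z = -3 - 1 = -4)
u(O) = 4 + O (u(O) = O - 1*(-4) = O + 4 = 4 + O)
V(a, I) = 2*I (V(a, I) = I*2 = 2*I)
F(D, P) = -7 + D*P (F(D, P) = -2 + (-5 + P*D) = -2 + (-5 + D*P) = -7 + D*P)
F(u(S(5)), V(-1, 5))*(-2) = (-7 + (4 + 5)*(2*5))*(-2) = (-7 + 9*10)*(-2) = (-7 + 90)*(-2) = 83*(-2) = -166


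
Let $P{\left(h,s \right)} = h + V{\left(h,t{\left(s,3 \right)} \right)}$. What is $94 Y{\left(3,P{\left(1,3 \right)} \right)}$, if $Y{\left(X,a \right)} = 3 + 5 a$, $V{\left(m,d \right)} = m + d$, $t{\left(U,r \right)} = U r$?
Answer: $5452$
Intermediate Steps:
$V{\left(m,d \right)} = d + m$
$P{\left(h,s \right)} = 2 h + 3 s$ ($P{\left(h,s \right)} = h + \left(s 3 + h\right) = h + \left(3 s + h\right) = h + \left(h + 3 s\right) = 2 h + 3 s$)
$94 Y{\left(3,P{\left(1,3 \right)} \right)} = 94 \left(3 + 5 \left(2 \cdot 1 + 3 \cdot 3\right)\right) = 94 \left(3 + 5 \left(2 + 9\right)\right) = 94 \left(3 + 5 \cdot 11\right) = 94 \left(3 + 55\right) = 94 \cdot 58 = 5452$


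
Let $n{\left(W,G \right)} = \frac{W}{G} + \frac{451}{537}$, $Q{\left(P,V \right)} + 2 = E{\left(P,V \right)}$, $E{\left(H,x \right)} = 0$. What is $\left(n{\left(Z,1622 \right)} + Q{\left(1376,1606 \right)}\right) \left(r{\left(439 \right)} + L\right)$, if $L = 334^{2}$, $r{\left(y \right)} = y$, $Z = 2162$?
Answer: $\frac{8426951780}{435507} \approx 19350.0$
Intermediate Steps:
$Q{\left(P,V \right)} = -2$ ($Q{\left(P,V \right)} = -2 + 0 = -2$)
$n{\left(W,G \right)} = \frac{451}{537} + \frac{W}{G}$ ($n{\left(W,G \right)} = \frac{W}{G} + 451 \cdot \frac{1}{537} = \frac{W}{G} + \frac{451}{537} = \frac{451}{537} + \frac{W}{G}$)
$L = 111556$
$\left(n{\left(Z,1622 \right)} + Q{\left(1376,1606 \right)}\right) \left(r{\left(439 \right)} + L\right) = \left(\left(\frac{451}{537} + \frac{2162}{1622}\right) - 2\right) \left(439 + 111556\right) = \left(\left(\frac{451}{537} + 2162 \cdot \frac{1}{1622}\right) - 2\right) 111995 = \left(\left(\frac{451}{537} + \frac{1081}{811}\right) - 2\right) 111995 = \left(\frac{946258}{435507} - 2\right) 111995 = \frac{75244}{435507} \cdot 111995 = \frac{8426951780}{435507}$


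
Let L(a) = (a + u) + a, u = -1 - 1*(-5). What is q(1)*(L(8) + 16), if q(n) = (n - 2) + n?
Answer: 0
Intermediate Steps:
u = 4 (u = -1 + 5 = 4)
L(a) = 4 + 2*a (L(a) = (a + 4) + a = (4 + a) + a = 4 + 2*a)
q(n) = -2 + 2*n (q(n) = (-2 + n) + n = -2 + 2*n)
q(1)*(L(8) + 16) = (-2 + 2*1)*((4 + 2*8) + 16) = (-2 + 2)*((4 + 16) + 16) = 0*(20 + 16) = 0*36 = 0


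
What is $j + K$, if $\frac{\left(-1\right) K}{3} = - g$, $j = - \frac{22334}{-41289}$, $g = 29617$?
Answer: $\frac{3668591273}{41289} \approx 88852.0$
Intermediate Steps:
$j = \frac{22334}{41289}$ ($j = \left(-22334\right) \left(- \frac{1}{41289}\right) = \frac{22334}{41289} \approx 0.54092$)
$K = 88851$ ($K = - 3 \left(\left(-1\right) 29617\right) = \left(-3\right) \left(-29617\right) = 88851$)
$j + K = \frac{22334}{41289} + 88851 = \frac{3668591273}{41289}$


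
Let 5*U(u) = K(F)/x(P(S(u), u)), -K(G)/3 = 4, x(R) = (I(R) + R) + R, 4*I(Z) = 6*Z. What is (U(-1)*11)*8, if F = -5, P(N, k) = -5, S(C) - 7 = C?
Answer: 2112/175 ≈ 12.069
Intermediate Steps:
S(C) = 7 + C
I(Z) = 3*Z/2 (I(Z) = (6*Z)/4 = 3*Z/2)
x(R) = 7*R/2 (x(R) = (3*R/2 + R) + R = 5*R/2 + R = 7*R/2)
K(G) = -12 (K(G) = -3*4 = -12)
U(u) = 24/175 (U(u) = (-12/((7/2)*(-5)))/5 = (-12/(-35/2))/5 = (-12*(-2/35))/5 = (⅕)*(24/35) = 24/175)
(U(-1)*11)*8 = ((24/175)*11)*8 = (264/175)*8 = 2112/175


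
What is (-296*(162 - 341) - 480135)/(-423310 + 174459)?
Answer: 427151/248851 ≈ 1.7165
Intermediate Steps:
(-296*(162 - 341) - 480135)/(-423310 + 174459) = (-296*(-179) - 480135)/(-248851) = (52984 - 480135)*(-1/248851) = -427151*(-1/248851) = 427151/248851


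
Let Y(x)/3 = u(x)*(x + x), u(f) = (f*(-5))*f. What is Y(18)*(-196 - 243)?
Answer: 76807440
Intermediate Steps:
u(f) = -5*f² (u(f) = (-5*f)*f = -5*f²)
Y(x) = -30*x³ (Y(x) = 3*((-5*x²)*(x + x)) = 3*((-5*x²)*(2*x)) = 3*(-10*x³) = -30*x³)
Y(18)*(-196 - 243) = (-30*18³)*(-196 - 243) = -30*5832*(-439) = -174960*(-439) = 76807440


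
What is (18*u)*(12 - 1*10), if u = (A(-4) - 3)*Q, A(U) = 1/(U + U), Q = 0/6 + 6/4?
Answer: -675/4 ≈ -168.75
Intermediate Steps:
Q = 3/2 (Q = 0*(1/6) + 6*(1/4) = 0 + 3/2 = 3/2 ≈ 1.5000)
A(U) = 1/(2*U)
u = -75/16 (u = ((1/2)/(-4) - 3)*(3/2) = ((1/2)*(-1/4) - 3)*(3/2) = (-1/8 - 3)*(3/2) = -25/8*3/2 = -75/16 ≈ -4.6875)
(18*u)*(12 - 1*10) = (18*(-75/16))*(12 - 1*10) = -675*(12 - 10)/8 = -675/8*2 = -675/4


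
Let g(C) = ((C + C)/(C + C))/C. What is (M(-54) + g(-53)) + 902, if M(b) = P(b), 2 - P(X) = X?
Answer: 50773/53 ≈ 957.98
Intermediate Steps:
P(X) = 2 - X
M(b) = 2 - b
g(C) = 1/C (g(C) = ((2*C)/((2*C)))/C = ((2*C)*(1/(2*C)))/C = 1/C)
(M(-54) + g(-53)) + 902 = ((2 - 1*(-54)) + 1/(-53)) + 902 = ((2 + 54) - 1/53) + 902 = (56 - 1/53) + 902 = 2967/53 + 902 = 50773/53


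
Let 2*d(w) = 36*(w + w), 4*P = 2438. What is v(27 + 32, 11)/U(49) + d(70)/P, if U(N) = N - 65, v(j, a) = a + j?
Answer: -2345/9752 ≈ -0.24046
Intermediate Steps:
P = 1219/2 (P = (¼)*2438 = 1219/2 ≈ 609.50)
d(w) = 36*w (d(w) = (36*(w + w))/2 = (36*(2*w))/2 = (72*w)/2 = 36*w)
U(N) = -65 + N
v(27 + 32, 11)/U(49) + d(70)/P = (11 + (27 + 32))/(-65 + 49) + (36*70)/(1219/2) = (11 + 59)/(-16) + 2520*(2/1219) = 70*(-1/16) + 5040/1219 = -35/8 + 5040/1219 = -2345/9752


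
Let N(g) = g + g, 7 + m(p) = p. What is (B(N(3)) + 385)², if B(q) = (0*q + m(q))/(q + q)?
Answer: 21335161/144 ≈ 1.4816e+5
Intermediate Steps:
m(p) = -7 + p
N(g) = 2*g
B(q) = (-7 + q)/(2*q) (B(q) = (0*q + (-7 + q))/(q + q) = (0 + (-7 + q))/((2*q)) = (-7 + q)*(1/(2*q)) = (-7 + q)/(2*q))
(B(N(3)) + 385)² = ((-7 + 2*3)/(2*((2*3))) + 385)² = ((½)*(-7 + 6)/6 + 385)² = ((½)*(⅙)*(-1) + 385)² = (-1/12 + 385)² = (4619/12)² = 21335161/144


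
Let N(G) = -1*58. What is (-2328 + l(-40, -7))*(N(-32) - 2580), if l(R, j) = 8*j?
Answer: 6288992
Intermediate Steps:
N(G) = -58
(-2328 + l(-40, -7))*(N(-32) - 2580) = (-2328 + 8*(-7))*(-58 - 2580) = (-2328 - 56)*(-2638) = -2384*(-2638) = 6288992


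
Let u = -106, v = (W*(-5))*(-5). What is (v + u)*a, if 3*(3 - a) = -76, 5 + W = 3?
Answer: -4420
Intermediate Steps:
W = -2 (W = -5 + 3 = -2)
v = -50 (v = -2*(-5)*(-5) = 10*(-5) = -50)
a = 85/3 (a = 3 - 1/3*(-76) = 3 + 76/3 = 85/3 ≈ 28.333)
(v + u)*a = (-50 - 106)*(85/3) = -156*85/3 = -4420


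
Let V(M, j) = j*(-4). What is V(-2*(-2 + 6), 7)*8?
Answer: -224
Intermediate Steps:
V(M, j) = -4*j
V(-2*(-2 + 6), 7)*8 = -4*7*8 = -28*8 = -224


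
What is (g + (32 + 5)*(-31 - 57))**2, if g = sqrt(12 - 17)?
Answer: (3256 - I*sqrt(5))**2 ≈ 1.0602e+7 - 1.46e+4*I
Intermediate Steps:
g = I*sqrt(5) (g = sqrt(-5) = I*sqrt(5) ≈ 2.2361*I)
(g + (32 + 5)*(-31 - 57))**2 = (I*sqrt(5) + (32 + 5)*(-31 - 57))**2 = (I*sqrt(5) + 37*(-88))**2 = (I*sqrt(5) - 3256)**2 = (-3256 + I*sqrt(5))**2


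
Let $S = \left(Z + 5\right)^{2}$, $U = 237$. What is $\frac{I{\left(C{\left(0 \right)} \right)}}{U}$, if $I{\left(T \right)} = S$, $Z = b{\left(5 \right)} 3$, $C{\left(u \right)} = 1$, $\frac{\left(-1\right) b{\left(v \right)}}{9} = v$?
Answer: $\frac{16900}{237} \approx 71.308$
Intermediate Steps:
$b{\left(v \right)} = - 9 v$
$Z = -135$ ($Z = \left(-9\right) 5 \cdot 3 = \left(-45\right) 3 = -135$)
$S = 16900$ ($S = \left(-135 + 5\right)^{2} = \left(-130\right)^{2} = 16900$)
$I{\left(T \right)} = 16900$
$\frac{I{\left(C{\left(0 \right)} \right)}}{U} = \frac{1}{237} \cdot 16900 = \frac{16900}{237}$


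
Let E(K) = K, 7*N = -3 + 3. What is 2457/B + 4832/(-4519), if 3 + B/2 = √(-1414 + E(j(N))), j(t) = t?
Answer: -47061421/12861074 - 2457*I*√1414/2846 ≈ -3.6592 - 32.464*I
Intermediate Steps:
N = 0 (N = (-3 + 3)/7 = (⅐)*0 = 0)
B = -6 + 2*I*√1414 (B = -6 + 2*√(-1414 + 0) = -6 + 2*√(-1414) = -6 + 2*(I*√1414) = -6 + 2*I*√1414 ≈ -6.0 + 75.206*I)
2457/B + 4832/(-4519) = 2457/(-6 + 2*I*√1414) + 4832/(-4519) = 2457/(-6 + 2*I*√1414) + 4832*(-1/4519) = 2457/(-6 + 2*I*√1414) - 4832/4519 = -4832/4519 + 2457/(-6 + 2*I*√1414)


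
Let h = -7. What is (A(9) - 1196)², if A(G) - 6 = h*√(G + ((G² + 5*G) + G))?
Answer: 1623076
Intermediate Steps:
A(G) = 6 - 7*√(G² + 7*G) (A(G) = 6 - 7*√(G + ((G² + 5*G) + G)) = 6 - 7*√(G + (G² + 6*G)) = 6 - 7*√(G² + 7*G))
(A(9) - 1196)² = ((6 - 7*3*√(7 + 9)) - 1196)² = ((6 - 7*√(9*16)) - 1196)² = ((6 - 7*√144) - 1196)² = ((6 - 7*12) - 1196)² = ((6 - 84) - 1196)² = (-78 - 1196)² = (-1274)² = 1623076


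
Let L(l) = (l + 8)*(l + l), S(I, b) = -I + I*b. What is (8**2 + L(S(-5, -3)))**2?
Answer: 1401856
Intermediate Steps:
L(l) = 2*l*(8 + l) (L(l) = (8 + l)*(2*l) = 2*l*(8 + l))
(8**2 + L(S(-5, -3)))**2 = (8**2 + 2*(-5*(-1 - 3))*(8 - 5*(-1 - 3)))**2 = (64 + 2*(-5*(-4))*(8 - 5*(-4)))**2 = (64 + 2*20*(8 + 20))**2 = (64 + 2*20*28)**2 = (64 + 1120)**2 = 1184**2 = 1401856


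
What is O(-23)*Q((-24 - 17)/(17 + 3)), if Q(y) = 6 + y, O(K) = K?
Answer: -1817/20 ≈ -90.850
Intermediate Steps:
O(-23)*Q((-24 - 17)/(17 + 3)) = -23*(6 + (-24 - 17)/(17 + 3)) = -23*(6 - 41/20) = -23*79/20 = -1817/20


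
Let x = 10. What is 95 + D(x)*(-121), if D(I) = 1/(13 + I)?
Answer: 2064/23 ≈ 89.739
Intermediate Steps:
95 + D(x)*(-121) = 95 - 121/(13 + 10) = 95 - 121/23 = 2064/23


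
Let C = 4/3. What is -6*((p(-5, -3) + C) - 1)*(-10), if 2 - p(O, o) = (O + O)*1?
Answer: 740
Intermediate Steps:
p(O, o) = 2 - 2*O (p(O, o) = 2 - (O + O) = 2 - 2*O)
C = 4/3 (C = 4*(1/3) = 4/3 ≈ 1.3333)
-6*((p(-5, -3) + C) - 1)*(-10) = -6*(((2 - 2*(-5)) + 4/3) - 1)*(-10) = -6*(((2 + 10) + 4/3) - 1)*(-10) = -6*((12 + 4/3) - 1)*(-10) = -6*(40/3 - 1)*(-10) = -6*37/3*(-10) = -74*(-10) = 740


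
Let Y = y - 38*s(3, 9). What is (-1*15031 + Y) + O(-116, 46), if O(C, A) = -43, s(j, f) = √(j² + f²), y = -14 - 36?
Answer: -15124 - 114*√10 ≈ -15485.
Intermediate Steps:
y = -50
s(j, f) = √(f² + j²)
Y = -50 - 114*√10 (Y = -50 - 38*√(9² + 3²) = -50 - 38*√(81 + 9) = -50 - 114*√10 ≈ -410.50)
(-1*15031 + Y) + O(-116, 46) = (-1*15031 + (-50 - 114*√10)) - 43 = (-15031 + (-50 - 114*√10)) - 43 = (-15081 - 114*√10) - 43 = -15124 - 114*√10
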